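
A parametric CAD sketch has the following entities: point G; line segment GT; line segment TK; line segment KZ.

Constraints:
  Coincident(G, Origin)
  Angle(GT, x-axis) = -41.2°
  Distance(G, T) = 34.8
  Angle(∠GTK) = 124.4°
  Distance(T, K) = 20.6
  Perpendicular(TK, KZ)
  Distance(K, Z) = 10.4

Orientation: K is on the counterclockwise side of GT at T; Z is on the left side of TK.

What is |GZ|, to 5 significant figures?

44.230

G is at the origin; GT runs at -41.2° with length 34.8, so T = 34.8·(cos -41.2°, sin -41.2°) = (26.184, -22.922). ∠GTK = 124.4°, so TK runs at -41.2° + (180° − 124.4°) = 14.400° from the x-axis; with |TK| = 20.6, K = T + 20.6·(cos 14.400°, sin 14.400°) = (46.137, -17.799). TK ⟂ KZ; with |KZ| = 10.4 on the left of TK, Z = K + 10.4·(-0.24869, 0.96858) = (43.550, -7.7261). Then |GZ| = |Z − G| = 44.230.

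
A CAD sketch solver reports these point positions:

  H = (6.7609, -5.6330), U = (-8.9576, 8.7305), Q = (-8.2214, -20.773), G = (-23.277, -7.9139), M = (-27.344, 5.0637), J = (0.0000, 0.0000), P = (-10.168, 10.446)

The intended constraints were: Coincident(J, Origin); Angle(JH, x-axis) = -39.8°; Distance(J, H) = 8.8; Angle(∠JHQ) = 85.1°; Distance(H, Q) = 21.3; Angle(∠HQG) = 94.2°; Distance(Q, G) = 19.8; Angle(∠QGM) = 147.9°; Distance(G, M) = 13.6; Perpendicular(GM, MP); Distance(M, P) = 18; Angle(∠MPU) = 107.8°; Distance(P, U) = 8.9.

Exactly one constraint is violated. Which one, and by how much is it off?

Distance(P, U) = 8.9 — off by 6.80.

J = (0.00, 0.00) ✓; JH at -39.80° ✓; |JH| = 8.800 ✓; ∠JHQ = 85.10° ✓; |HQ| = 21.30 ✓; ∠HQG = 94.20° ✓; |QG| = 19.80 ✓; ∠QGM = 147.9° ✓; |GM| = 13.60 ✓; ∠(GM, MP) = 90.00° ✓; |MP| = 18.00 ✓; ∠MPU = 107.8° ✓; |PU| = 2.100 ✗.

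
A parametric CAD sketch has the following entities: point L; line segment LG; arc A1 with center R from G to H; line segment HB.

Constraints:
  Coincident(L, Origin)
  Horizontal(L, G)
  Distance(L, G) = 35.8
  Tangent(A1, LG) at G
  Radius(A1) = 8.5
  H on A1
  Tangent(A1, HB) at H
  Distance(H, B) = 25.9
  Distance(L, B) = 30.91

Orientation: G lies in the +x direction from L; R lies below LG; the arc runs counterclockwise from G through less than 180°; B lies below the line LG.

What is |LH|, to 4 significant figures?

28.75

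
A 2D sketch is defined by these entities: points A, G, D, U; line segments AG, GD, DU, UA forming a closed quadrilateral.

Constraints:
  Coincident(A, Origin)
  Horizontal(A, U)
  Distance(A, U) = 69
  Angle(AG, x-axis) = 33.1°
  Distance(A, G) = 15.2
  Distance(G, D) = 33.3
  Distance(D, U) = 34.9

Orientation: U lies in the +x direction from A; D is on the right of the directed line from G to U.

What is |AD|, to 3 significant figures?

39.8

A is at the origin; AU is horizontal with |AU| = 69.0 and U in +x, so U = (69.0, 0). AG runs at 33.1° with |AG| = 15.2, so G = (12.7, 8.30). D is determined by |GD| = 33.3 and |DU| = 34.9 together: it lies at the intersection of circle(G, 33.3) and circle(U, 34.9). With |GU| = 56.9, the foot of the radical line on GU is 27.5 from G and the perpendicular offset is √(33.3² − 27.5²) = 18.8. Taking the right-of-GU solution: D = (37.2, -14.3).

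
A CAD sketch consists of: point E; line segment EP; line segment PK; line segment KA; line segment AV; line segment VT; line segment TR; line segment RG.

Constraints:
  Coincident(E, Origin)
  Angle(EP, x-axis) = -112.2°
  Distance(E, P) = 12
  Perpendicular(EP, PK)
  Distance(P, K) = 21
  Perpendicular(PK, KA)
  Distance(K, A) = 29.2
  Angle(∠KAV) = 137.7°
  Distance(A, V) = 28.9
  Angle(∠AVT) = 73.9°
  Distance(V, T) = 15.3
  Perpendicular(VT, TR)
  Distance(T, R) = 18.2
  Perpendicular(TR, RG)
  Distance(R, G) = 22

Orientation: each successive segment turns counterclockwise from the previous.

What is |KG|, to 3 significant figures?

46.7

E is at the origin; EP runs at -112.2° with length 12.0, so P = (-4.53, -11.1). EP is perpendicular to PK, so PK runs at -22.2°; with |PK| = 21.0, K = (14.9, -19.0). PK ⟂ KA, so KA runs at 67.8°; with |KA| = 29.2, A = (25.9, 7.99). ∠KAV = 137.7° gives AV at 110° from the x-axis; with |AV| = 28.9, V = (16.0, 35.1). ∠AVT = 73.9° gives VT at -144° from the x-axis; with |VT| = 15.3, T = (3.66, 26.1). The perpendicularity gives TR at right angles to VT, so TR runs at -53.8°; with |TR| = 18.2, R = (14.4, 11.4). The perpendicularity gives RG at right angles to TR, so RG runs at 36.2°; with |RG| = 22.0, G = (32.2, 24.4). Then |KG| = |G − K| = 46.7.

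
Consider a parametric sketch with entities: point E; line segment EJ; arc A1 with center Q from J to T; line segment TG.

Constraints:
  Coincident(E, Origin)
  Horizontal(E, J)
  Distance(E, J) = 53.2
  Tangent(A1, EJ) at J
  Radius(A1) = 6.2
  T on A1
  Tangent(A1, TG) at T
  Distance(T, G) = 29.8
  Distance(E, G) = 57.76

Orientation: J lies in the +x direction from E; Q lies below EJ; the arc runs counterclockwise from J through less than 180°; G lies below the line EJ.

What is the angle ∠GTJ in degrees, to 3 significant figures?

136°

Checks: ∠(QJ, JE) = 90.00° ✓; |QT| = 6.200 ✓; ∠(QT, TG) = 90.00° ✓; |TG| = 29.80 ✓; |EG| = 57.76 ✓.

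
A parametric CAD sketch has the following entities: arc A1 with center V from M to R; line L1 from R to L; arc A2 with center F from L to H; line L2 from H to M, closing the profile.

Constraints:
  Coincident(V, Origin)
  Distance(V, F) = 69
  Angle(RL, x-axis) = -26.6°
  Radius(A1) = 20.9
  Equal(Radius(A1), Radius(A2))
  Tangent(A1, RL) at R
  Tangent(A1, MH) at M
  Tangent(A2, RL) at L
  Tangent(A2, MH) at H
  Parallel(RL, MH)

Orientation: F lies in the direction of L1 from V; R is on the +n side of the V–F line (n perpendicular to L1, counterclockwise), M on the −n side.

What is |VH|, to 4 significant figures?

72.10

The slot axis is L1's direction at -26.6°, so u = (cos -26.6°, sin -26.6°) = (0.8942, -0.4478) and n = (−sin -26.6°, cos -26.6°) = (0.4478, 0.8942). V is at the origin and F lies 69.0 along u from V, so F = 69.0·u = (61.70, -30.90). Tangency of A1 to both parallel lines with radius 20.9 puts R and M at V ± 20.9·n: R = (9.358, 18.69), M = (-9.358, -18.69). Equal radii place L and H the same way about F: L = F + 20.9·n = (71.05, -12.21), H = F − 20.9·n = (52.34, -49.58). Then |VH| = |H − V| = 72.10.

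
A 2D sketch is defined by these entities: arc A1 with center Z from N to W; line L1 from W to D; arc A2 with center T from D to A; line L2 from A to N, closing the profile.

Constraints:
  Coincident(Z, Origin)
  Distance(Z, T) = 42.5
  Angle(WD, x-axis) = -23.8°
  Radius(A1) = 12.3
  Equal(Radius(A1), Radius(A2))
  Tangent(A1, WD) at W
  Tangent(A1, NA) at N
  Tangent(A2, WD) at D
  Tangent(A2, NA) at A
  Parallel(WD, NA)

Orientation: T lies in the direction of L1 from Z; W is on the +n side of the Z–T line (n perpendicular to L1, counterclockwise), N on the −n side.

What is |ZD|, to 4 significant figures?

44.24

The slot axis is L1's direction at -23.8°, so u = (cos -23.8°, sin -23.8°) = (0.9150, -0.4035) and n = (−sin -23.8°, cos -23.8°) = (0.4035, 0.9150). Z is at the origin and T lies 42.5 along u from Z, so T = 42.5·u = (38.89, -17.15). Tangency of A1 to both parallel lines with radius 12.3 puts W and N at Z ± 12.3·n: W = (4.964, 11.25), N = (-4.964, -11.25). Equal radii place D and A the same way about T: D = T + 12.3·n = (43.85, -5.897), A = T − 12.3·n = (33.92, -28.40). Then |ZD| = |D − Z| = 44.24.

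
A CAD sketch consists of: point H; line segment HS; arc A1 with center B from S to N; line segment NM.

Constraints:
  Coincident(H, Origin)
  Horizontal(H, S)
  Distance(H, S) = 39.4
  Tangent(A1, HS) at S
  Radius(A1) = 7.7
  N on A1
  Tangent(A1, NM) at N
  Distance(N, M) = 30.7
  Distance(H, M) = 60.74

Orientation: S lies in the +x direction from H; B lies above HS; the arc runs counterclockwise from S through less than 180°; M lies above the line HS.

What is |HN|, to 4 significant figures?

47.73

H is at the origin; H and S share the same y with |HS| = 39.4 and S on the +x side, so S = (39.40, 0.000). Since A1 is tangent to HS there, BS ⟂ HS, so B = S + (0, 7.7) = (39.40, 7.700). Since BN ⟂ NM (tangency), |BM| = √(7.7² + 30.7²) = 31.65 regardless of where N sits on A1. So M lies on both circle(H, 60.74) and circle(B, 31.65); the above-HS intersection is M = (47.05, 38.41). N is the foot of the tangent from M: N = (47.10, 7.712).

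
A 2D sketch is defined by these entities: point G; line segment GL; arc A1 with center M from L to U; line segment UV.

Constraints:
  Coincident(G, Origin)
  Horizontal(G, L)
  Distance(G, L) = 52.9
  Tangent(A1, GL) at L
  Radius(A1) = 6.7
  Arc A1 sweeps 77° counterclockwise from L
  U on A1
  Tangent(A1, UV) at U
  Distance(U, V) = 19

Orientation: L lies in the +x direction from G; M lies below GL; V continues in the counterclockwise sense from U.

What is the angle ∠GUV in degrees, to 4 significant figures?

83.39°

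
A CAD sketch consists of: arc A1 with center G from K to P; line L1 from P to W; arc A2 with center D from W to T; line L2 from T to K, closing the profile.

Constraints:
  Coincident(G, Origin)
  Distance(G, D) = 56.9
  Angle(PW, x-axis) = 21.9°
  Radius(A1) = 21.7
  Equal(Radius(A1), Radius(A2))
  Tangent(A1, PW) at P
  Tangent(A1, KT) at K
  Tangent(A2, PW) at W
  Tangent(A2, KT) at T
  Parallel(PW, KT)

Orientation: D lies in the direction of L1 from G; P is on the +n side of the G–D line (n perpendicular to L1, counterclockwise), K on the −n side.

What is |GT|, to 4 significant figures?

60.90

The slot axis is L1's direction at 21.9°, so u = (cos 21.9°, sin 21.9°) = (0.9278, 0.3730) and n = (−sin 21.9°, cos 21.9°) = (-0.3730, 0.9278). G is at the origin and D lies 56.9 along u from G, so D = 56.9·u = (52.79, 21.22). Tangency of A1 to both parallel lines with radius 21.7 puts P and K at G ± 21.7·n: P = (-8.094, 20.13), K = (8.094, -20.13). Equal radii place W and T the same way about D: W = D + 21.7·n = (44.70, 41.36), T = D − 21.7·n = (60.89, 1.089). Then |GT| = |T − G| = 60.90.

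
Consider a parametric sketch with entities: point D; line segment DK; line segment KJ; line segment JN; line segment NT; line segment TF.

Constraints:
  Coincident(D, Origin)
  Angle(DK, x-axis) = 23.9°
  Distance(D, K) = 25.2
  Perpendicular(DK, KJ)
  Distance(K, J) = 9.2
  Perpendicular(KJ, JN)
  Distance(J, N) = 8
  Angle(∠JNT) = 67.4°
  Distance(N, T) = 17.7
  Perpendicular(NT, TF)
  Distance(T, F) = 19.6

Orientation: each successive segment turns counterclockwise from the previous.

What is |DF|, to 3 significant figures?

42.1

D is at the origin; DK runs at 23.9° with length 25.2, so K = (23.0, 10.2). DK ⟂ KJ, so KJ runs at 114°; with |KJ| = 9.2, J = (19.3, 18.6). KJ is perpendicular to JN, so JN runs at -156°; with |JN| = 8.0, N = (12.0, 15.4). ∠JNT = 67.4° gives NT at -43.5° from the x-axis; with |NT| = 17.7, T = (24.8, 3.20). NT ⟂ TF, so TF runs at 46.5°; with |TF| = 19.6, F = (38.3, 17.4). Then |DF| = |F − D| = 42.1.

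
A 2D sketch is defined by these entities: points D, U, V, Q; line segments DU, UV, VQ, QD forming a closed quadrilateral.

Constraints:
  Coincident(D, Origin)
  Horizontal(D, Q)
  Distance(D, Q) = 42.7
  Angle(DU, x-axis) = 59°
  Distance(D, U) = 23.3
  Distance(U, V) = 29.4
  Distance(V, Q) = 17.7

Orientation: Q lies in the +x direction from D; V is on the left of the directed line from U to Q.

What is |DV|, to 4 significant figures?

44.92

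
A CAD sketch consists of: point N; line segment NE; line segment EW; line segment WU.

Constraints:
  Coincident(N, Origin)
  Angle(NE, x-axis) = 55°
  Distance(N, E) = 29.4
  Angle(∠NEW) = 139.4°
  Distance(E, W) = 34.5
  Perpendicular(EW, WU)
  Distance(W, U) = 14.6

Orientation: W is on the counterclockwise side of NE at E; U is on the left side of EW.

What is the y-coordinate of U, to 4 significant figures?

56.99

∠NEW = 139.4°, so EW runs at 55.0° + (180° − 139.4°) = 95.60° from the x-axis; with |EW| = 34.5, W = E + 34.5·(cos 95.60°, sin 95.60°) = (13.50, 58.42). EW is perpendicular to WU; with |WU| = 14.6 on the left of EW, U = W + 14.6·(-0.9952, -0.09758) = (-1.034, 56.99). So U.y = 56.99.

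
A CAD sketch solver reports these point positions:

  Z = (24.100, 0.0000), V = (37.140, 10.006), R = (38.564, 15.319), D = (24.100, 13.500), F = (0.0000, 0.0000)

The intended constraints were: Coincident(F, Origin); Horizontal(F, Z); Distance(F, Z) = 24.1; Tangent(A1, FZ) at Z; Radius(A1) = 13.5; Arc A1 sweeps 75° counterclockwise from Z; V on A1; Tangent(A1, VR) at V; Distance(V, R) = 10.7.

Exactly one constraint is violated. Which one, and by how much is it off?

Distance(V, R) = 10.7 — off by 5.20.

F = (0.00, 0.00) ✓; F.y = 0.00, Z.y = 0.00 ✓; |FZ| = 24.10 ✓; ∠(DZ, ZF) = 90.00° ✓; |DZ| = 13.50 ✓; bearing(D→V) − bearing(D→Z) = 75.00° ✓; |DV| = 13.50 ✓; ∠(DV, VR) = 90.00° ✓; |VR| = 5.501 ✗.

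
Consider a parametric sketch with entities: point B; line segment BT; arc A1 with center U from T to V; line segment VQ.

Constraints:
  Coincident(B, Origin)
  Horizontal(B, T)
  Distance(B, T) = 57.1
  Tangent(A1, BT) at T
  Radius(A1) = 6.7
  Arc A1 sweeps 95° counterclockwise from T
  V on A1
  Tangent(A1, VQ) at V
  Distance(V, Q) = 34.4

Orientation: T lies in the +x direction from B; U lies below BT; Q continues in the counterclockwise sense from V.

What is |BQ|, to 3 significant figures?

67.7

B is at the origin; BT is horizontal with |BT| = 57.1 and T on the +x side, so T = (57.1, 0.00). A1 meets BT tangentially, so UT is at right angles to BT, so U = T + (0, -6.7) = (57.1, -6.70). On A1, T sits at bearing 90° from U; a 95° counterclockwise sweep puts V at bearing 185°, so V = U + 6.7·(cos 185°, sin 185°) = (50.4, -7.28). A1 meets VQ tangentially, so UV is at right angles to VQ, so VQ runs along (−sin 185°, cos 185°); with |VQ| = 34.4, Q = (53.4, -41.6). Then |BQ| = |Q − B| = 67.7.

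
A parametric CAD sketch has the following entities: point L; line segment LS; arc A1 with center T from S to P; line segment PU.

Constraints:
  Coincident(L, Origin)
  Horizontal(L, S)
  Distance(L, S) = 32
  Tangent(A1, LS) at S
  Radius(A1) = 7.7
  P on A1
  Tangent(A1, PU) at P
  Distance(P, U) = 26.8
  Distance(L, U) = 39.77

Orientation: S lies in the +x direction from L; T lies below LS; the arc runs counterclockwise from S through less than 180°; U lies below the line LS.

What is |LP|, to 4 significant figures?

25.29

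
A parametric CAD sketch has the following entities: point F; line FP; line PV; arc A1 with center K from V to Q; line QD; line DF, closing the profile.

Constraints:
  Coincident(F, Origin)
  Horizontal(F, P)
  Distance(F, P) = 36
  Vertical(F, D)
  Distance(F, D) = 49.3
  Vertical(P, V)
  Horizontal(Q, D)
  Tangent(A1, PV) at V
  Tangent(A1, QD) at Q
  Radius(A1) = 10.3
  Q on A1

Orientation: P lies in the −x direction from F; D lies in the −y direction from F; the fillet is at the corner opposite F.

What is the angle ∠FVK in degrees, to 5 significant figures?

47.291°

F is at the origin; FP is horizontal with |FP| = 36.0 and P on the −x side, so P = (-36.000, 0.0000). FD is vertical with |FD| = 49.3 and D on the −y side, so D = (0.0000, -49.300). The virtual corner opposite F is at (-36.000, -49.300). A1 meets PV tangentially, so KV is at right angles to PV and since A1 is tangent to QD there, KQ ⟂ QD, with radius 10.3, so the center K sits 10.3 in from both sides at K = (-25.700, -39.000). That places the tangent points at V = (-36.000, -39.000) on PV and Q = (-25.700, -49.300) on QD. Then cos ∠FVK = VF·VK / (|VF||VK|), giving 47.291°.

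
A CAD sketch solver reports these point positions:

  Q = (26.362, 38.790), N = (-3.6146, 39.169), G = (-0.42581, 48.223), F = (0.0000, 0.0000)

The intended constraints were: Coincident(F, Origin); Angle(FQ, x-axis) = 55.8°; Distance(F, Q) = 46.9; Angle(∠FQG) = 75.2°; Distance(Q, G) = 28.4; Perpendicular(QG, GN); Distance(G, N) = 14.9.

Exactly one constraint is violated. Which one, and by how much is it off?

Distance(G, N) = 14.9 — off by 5.30.

F = (0.00, 0.00) ✓; FQ at 55.80° ✓; |FQ| = 46.90 ✓; ∠FQG = 75.20° ✓; |QG| = 28.40 ✓; ∠(QG, GN) = 90.00° ✓; |GN| = 9.599 ✗.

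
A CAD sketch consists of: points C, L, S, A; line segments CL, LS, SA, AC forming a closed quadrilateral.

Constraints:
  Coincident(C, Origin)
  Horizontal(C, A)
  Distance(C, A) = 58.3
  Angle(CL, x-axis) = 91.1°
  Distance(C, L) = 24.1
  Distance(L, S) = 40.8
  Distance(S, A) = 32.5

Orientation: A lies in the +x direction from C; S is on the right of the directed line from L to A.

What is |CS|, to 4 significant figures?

27.27

C is at the origin; C and A share the same y with |CA| = 58.3 and A in +x, so A = (58.3, 0). CL runs at 91.1° with |CL| = 24.1, so L = (-0.4627, 24.10). S is determined by |LS| = 40.8 and |SA| = 32.5 together: it lies at the intersection of circle(L, 40.8) and circle(A, 32.5). With |LA| = 63.51, the foot of the radical line on LA is 36.55 from L and the perpendicular offset is √(40.8² − 36.55²) = 18.14. Taking the right-of-LA solution: S = (26.47, -6.554).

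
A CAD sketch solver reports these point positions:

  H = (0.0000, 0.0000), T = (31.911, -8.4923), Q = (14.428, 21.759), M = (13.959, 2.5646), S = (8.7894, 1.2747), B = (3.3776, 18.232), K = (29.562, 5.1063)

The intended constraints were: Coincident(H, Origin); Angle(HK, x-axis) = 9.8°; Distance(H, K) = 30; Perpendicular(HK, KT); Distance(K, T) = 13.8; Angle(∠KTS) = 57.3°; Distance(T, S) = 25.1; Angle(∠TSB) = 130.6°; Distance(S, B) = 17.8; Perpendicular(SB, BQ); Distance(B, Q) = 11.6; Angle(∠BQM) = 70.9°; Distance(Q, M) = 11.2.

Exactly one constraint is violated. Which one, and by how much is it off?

Distance(Q, M) = 11.2 — off by 8.00.

H = (0.00, 0.00) ✓; HK at 9.800° ✓; |HK| = 30.00 ✓; ∠(HK, KT) = 90.00° ✓; |KT| = 13.80 ✓; ∠KTS = 57.30° ✓; |TS| = 25.10 ✓; ∠TSB = 130.6° ✓; |SB| = 17.80 ✓; ∠(SB, BQ) = 90.00° ✓; |BQ| = 11.60 ✓; ∠BQM = 70.90° ✓; |QM| = 19.20 ✗.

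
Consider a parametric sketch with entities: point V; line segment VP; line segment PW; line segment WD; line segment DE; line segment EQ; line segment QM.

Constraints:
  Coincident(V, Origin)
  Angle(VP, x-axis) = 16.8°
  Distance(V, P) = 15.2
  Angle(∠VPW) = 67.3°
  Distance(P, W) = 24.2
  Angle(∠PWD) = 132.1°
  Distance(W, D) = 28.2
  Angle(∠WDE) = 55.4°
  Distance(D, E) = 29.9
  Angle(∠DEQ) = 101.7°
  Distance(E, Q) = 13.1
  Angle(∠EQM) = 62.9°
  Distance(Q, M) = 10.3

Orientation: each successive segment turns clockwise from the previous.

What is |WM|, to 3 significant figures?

14.7

∠DEQ = 101.7° gives EQ at 13.3° from the x-axis; with |EQ| = 13.1, Q = (1.22, -3.43). ∠EQM = 62.9° gives QM at -104° from the x-axis; with |QM| = 10.3, M = (-1.24, -13.4). Then |WM| = |M − W| = 14.7.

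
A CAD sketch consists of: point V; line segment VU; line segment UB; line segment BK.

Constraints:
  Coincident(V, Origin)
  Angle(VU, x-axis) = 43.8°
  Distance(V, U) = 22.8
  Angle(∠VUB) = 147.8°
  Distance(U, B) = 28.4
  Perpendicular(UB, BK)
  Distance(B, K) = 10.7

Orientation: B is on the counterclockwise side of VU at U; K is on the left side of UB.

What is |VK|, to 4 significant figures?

47.72

V is at the origin; VU runs at 43.8° with length 22.8, so U = 22.8·(cos 43.8°, sin 43.8°) = (16.46, 15.78). ∠VUB = 147.8°, so UB runs at 43.8° + (180° − 147.8°) = 76.00° from the x-axis; with |UB| = 28.4, B = U + 28.4·(cos 76.00°, sin 76.00°) = (23.33, 43.34). UB is perpendicular to BK; with |BK| = 10.7 on the left of UB, K = B + 10.7·(-0.9703, 0.2419) = (12.94, 45.93). Then |VK| = |K − V| = 47.72.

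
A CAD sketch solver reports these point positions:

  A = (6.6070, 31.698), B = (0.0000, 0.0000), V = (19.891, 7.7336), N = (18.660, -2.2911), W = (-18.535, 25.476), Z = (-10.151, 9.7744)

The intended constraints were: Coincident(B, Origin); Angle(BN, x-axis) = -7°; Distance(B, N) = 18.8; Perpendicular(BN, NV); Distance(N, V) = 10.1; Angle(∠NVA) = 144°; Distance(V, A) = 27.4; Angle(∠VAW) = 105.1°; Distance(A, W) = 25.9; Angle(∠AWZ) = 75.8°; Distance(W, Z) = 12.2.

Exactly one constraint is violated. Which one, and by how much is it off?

Distance(W, Z) = 12.2 — off by 5.60.

B = (0.00, 0.00) ✓; BN at -7.000° ✓; |BN| = 18.80 ✓; ∠(BN, NV) = 90.00° ✓; |NV| = 10.10 ✓; ∠NVA = 144.0° ✓; |VA| = 27.40 ✓; ∠VAW = 105.1° ✓; |AW| = 25.90 ✓; ∠AWZ = 75.80° ✓; |WZ| = 17.80 ✗.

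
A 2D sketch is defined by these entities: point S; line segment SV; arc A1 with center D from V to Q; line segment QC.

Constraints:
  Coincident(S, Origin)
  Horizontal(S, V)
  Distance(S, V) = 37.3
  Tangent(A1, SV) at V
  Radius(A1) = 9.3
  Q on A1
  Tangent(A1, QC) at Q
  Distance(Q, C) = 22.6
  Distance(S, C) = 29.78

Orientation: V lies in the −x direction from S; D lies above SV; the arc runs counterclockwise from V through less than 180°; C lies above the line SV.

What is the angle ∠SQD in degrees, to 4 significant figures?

157.9°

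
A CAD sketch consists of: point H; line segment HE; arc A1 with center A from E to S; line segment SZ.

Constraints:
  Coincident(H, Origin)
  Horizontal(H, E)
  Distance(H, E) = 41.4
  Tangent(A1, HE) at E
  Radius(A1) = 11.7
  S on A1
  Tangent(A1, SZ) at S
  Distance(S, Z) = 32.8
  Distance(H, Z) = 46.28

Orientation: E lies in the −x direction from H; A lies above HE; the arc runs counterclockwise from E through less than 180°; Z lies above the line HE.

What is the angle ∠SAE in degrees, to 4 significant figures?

75.94°

H is at the origin; HE is horizontal with |HE| = 41.4 and E on the −x side, so E = (-41.40, 0.000). Since A1 is tangent to HE there, AE ⟂ HE, so A = E + (0, 11.7) = (-41.40, 11.70). Since AS ⟂ SZ (tangency), |AZ| = √(11.7² + 32.8²) = 34.82 regardless of where S sits on A1. So Z lies on both circle(H, 46.28) and circle(A, 34.82); the above-HE intersection is Z = (-22.08, 40.67). S is the foot of the tangent from Z: S = (-30.05, 8.857).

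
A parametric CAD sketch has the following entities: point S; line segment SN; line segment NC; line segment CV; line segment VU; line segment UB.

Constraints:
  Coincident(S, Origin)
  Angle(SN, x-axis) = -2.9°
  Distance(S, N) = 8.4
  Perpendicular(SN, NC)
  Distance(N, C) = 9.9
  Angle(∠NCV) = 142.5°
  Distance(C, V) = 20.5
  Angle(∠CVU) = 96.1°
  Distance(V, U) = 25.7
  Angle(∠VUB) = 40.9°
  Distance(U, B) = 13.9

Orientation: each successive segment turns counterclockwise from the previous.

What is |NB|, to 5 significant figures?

23.207

S is at the origin; SN runs at -2.9° with length 8.4, so N = (8.3892, -0.42498). SN is perpendicular to NC, so NC runs at 87.100°; with |NC| = 9.9, C = (8.8901, 9.4623). ∠NCV = 142.5° gives CV at 124.60° from the x-axis; with |CV| = 20.5, V = (-2.7507, 26.337). ∠CVU = 96.1° gives VU at -151.50° from the x-axis; with |VU| = 25.7, U = (-25.336, 14.074). ∠VUB = 40.9° gives UB at -12.400° from the x-axis; with |UB| = 13.9, B = (-11.761, 11.089). Then |NB| = |B − N| = 23.207.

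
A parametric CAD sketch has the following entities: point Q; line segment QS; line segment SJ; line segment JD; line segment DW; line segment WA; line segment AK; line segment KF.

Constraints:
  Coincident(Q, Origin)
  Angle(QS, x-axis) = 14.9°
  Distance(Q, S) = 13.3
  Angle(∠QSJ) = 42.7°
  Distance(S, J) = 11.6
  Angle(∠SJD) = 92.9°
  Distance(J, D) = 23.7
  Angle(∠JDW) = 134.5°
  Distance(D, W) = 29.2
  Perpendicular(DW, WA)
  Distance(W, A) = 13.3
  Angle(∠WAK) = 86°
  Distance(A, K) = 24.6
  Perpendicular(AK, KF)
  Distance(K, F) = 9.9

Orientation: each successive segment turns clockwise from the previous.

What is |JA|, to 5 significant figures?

45.953

∠JDW = 134.5° gives DW at 105.00° from the x-axis; with |DW| = 29.2, W = (-21.548, 33.501). The perpendicularity gives WA at right angles to DW, so WA runs at 15.000°; with |WA| = 13.3, A = (-8.7009, 36.943). Then |JA| = |A − J| = 45.953.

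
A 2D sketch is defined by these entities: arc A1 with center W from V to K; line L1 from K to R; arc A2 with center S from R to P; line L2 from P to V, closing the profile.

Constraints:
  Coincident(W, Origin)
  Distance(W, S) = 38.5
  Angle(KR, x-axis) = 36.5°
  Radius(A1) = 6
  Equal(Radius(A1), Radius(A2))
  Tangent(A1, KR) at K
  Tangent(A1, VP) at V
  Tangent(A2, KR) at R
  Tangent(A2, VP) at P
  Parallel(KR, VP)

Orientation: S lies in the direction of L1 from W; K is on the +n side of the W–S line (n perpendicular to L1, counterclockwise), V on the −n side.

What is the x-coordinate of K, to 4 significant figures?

-3.569

The slot axis is L1's direction at 36.5°, so u = (cos 36.5°, sin 36.5°) = (0.8039, 0.5948) and n = (−sin 36.5°, cos 36.5°) = (-0.5948, 0.8039). W is at the origin and S lies 38.5 along u from W, so S = 38.5·u = (30.95, 22.90). Tangency of A1 to both parallel lines with radius 6.0 puts K and V at W ± 6.0·n: K = (-3.569, 4.823), V = (3.569, -4.823). So K.x = -3.569.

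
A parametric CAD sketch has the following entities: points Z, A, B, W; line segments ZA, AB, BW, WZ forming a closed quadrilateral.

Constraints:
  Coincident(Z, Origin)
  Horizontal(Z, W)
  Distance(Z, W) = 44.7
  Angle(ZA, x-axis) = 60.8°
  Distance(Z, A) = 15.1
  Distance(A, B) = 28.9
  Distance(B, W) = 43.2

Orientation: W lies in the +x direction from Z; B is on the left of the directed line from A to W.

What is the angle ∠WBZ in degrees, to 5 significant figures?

61.686°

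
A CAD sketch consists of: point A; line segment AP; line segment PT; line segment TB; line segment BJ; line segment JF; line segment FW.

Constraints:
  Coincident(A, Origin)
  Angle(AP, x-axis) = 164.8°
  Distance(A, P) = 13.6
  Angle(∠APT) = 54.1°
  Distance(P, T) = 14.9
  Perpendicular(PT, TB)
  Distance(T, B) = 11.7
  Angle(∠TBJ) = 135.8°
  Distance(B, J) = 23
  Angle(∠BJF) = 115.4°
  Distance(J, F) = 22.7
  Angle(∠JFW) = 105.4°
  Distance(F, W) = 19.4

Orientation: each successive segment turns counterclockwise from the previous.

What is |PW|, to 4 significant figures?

21.53

A is at the origin; AP runs at 164.8° with length 13.6, so P = (-13.12, 3.566). ∠APT = 54.1° gives PT at -69.30° from the x-axis; with |PT| = 14.9, T = (-7.857, -10.37). The perpendicularity gives TB at right angles to PT, so TB runs at 20.70°; with |TB| = 11.7, B = (3.087, -6.237). ∠TBJ = 135.8° gives BJ at 64.90° from the x-axis; with |BJ| = 23.0, J = (12.84, 14.59). ∠BJF = 115.4° gives JF at 129.5° from the x-axis; with |JF| = 22.7, F = (-1.595, 32.11). ∠JFW = 105.4° gives FW at -155.9° from the x-axis; with |FW| = 19.4, W = (-19.30, 24.19). Then |PW| = |W − P| = 21.53.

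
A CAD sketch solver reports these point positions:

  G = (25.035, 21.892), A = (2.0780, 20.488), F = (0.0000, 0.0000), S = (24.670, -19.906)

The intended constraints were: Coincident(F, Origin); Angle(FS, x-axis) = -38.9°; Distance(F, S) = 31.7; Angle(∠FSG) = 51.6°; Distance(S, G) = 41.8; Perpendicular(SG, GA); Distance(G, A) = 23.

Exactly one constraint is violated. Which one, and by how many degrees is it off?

Perpendicular(SG, GA) — off by 4.00°.

F = (0.00, 0.00) ✓; FS at -38.90° ✓; |FS| = 31.70 ✓; ∠FSG = 51.60° ✓; |SG| = 41.80 ✓; ∠(SG, GA) = 94.00° ✗; |GA| = 23.00 ✓.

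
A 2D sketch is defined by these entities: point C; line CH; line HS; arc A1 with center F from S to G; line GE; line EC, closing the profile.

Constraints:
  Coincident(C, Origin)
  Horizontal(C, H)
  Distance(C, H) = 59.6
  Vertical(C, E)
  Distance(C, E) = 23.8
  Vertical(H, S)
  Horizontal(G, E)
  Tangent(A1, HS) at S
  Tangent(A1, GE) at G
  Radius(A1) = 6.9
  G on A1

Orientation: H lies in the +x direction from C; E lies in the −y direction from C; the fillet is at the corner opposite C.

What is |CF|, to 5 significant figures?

55.343

C and E share the same x with |CE| = 23.8 and E on the −y side, so E = (0.0000, -23.800). The virtual corner opposite C is at (59.600, -23.800). Tangency of A1 to HS means the radius FS is perpendicular to HS and since A1 is tangent to GE there, FG ⟂ GE, with radius 6.9, so the center F sits 6.9 in from both sides at F = (52.700, -16.900). Then |CF| = |F − C| = 55.343.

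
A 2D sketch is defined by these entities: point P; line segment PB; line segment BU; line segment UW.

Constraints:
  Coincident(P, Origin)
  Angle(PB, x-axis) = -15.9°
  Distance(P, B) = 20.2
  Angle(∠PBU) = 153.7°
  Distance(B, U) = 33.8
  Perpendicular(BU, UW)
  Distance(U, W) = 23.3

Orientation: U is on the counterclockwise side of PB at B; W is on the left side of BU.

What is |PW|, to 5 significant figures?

53.856

P is at the origin; PB runs at -15.9° with length 20.2, so B = 20.2·(cos -15.9°, sin -15.9°) = (19.427, -5.5340). ∠PBU = 153.7°, so BU runs at -15.9° + (180° − 153.7°) = 10.400° from the x-axis; with |BU| = 33.8, U = B + 33.8·(cos 10.400°, sin 10.400°) = (52.672, 0.56757). BU is perpendicular to UW; with |UW| = 23.3 on the left of BU, W = U + 23.3·(-0.18052, 0.98357) = (48.466, 23.485). Then |PW| = |W − P| = 53.856.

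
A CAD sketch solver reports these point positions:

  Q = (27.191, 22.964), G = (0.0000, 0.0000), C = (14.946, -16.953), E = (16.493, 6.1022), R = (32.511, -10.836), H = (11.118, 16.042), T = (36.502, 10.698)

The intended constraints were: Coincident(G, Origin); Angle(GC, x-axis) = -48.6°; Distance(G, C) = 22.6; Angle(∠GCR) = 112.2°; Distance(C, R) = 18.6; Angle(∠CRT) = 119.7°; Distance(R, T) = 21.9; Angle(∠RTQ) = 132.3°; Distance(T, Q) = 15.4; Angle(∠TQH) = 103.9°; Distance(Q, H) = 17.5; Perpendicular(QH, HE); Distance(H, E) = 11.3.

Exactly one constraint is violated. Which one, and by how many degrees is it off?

Perpendicular(QH, HE) — off by 5.10°.

G = (0.00, 0.00) ✓; GC at -48.60° ✓; |GC| = 22.60 ✓; ∠GCR = 112.2° ✓; |CR| = 18.60 ✓; ∠CRT = 119.7° ✓; |RT| = 21.90 ✓; ∠RTQ = 132.3° ✓; |TQ| = 15.40 ✓; ∠TQH = 103.9° ✓; |QH| = 17.50 ✓; ∠(QH, HE) = 95.10° ✗; |HE| = 11.30 ✓.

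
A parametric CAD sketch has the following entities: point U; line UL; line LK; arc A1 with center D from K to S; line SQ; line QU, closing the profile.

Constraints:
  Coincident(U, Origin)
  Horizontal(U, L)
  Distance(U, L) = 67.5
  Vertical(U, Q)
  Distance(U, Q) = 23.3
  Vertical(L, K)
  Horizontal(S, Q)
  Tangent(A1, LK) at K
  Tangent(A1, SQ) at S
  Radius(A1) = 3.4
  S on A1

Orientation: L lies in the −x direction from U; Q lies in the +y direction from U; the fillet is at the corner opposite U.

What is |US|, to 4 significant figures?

68.20

U is at the origin; UL is horizontal with |UL| = 67.5 and L on the −x side, so L = (-67.50, 0.000). UQ is vertical with |UQ| = 23.3 and Q on the +y side, so Q = (0.000, 23.30). The virtual corner opposite U is at (-67.50, 23.30). The tangent condition forces DK to be normal to LK and tangency of A1 to SQ means the radius DS is perpendicular to SQ, with radius 3.4, so the center D sits 3.4 in from both sides at D = (-64.10, 19.90). That places the tangent points at K = (-67.50, 19.90) on LK and S = (-64.10, 23.30) on SQ. Then |US| = |S − U| = 68.20.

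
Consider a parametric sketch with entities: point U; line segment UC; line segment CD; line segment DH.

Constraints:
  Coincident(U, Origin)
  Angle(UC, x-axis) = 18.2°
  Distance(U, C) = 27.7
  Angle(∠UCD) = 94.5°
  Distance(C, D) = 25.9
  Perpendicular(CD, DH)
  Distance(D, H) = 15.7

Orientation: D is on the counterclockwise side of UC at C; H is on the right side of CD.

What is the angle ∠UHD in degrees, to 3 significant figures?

32.9°

U is at the origin; UC runs at 18.2° with length 27.7, so C = 27.7·(cos 18.2°, sin 18.2°) = (26.3, 8.65). ∠UCD = 94.5°, so CD runs at 18.2° + (180° − 94.5°) = 104° from the x-axis; with |CD| = 25.9, D = C + 25.9·(cos 104°, sin 104°) = (20.2, 33.8). The perpendicularity gives DH at right angles to CD; with |DH| = 15.7 on the right of CD, H = D + 15.7·(0.972, 0.237) = (35.4, 37.5). Then cos ∠UHD = HU·HD / (|HU||HD|), giving 32.9°.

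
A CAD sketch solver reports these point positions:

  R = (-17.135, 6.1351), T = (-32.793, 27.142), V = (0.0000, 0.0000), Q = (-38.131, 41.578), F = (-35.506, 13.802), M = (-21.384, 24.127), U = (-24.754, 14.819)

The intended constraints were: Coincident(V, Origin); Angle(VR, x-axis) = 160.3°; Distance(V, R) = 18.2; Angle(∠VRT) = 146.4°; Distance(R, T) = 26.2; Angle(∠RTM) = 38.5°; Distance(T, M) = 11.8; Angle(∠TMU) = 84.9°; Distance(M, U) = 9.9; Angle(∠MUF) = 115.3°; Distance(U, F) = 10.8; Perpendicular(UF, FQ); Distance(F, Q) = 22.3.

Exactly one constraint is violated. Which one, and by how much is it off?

Distance(F, Q) = 22.3 — off by 5.60.

V = (0.00, 0.00) ✓; VR at 160.3° ✓; |VR| = 18.20 ✓; ∠VRT = 146.4° ✓; |RT| = 26.20 ✓; ∠RTM = 38.50° ✓; |TM| = 11.80 ✓; ∠TMU = 84.90° ✓; |MU| = 9.899 ✓; ∠MUF = 115.3° ✓; |UF| = 10.80 ✓; ∠(UF, FQ) = 90.00° ✓; |FQ| = 27.90 ✗.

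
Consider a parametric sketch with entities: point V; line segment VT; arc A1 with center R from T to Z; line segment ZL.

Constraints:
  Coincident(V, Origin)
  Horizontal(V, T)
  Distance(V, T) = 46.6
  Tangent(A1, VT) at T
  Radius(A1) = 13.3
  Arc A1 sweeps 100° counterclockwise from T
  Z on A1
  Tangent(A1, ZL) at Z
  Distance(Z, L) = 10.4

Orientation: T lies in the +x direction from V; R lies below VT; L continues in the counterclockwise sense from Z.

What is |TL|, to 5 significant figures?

28.210

V is at the origin; VT is horizontal with |VT| = 46.6 and T on the +x side, so T = (46.600, 0.0000). Since A1 is tangent to VT there, RT ⟂ VT, so R = T + (0, -13.3) = (46.600, -13.300). On A1, T sits at bearing 90° from R; a 100° counterclockwise sweep puts Z at bearing 190°, so Z = R + 13.3·(cos 190°, sin 190°) = (33.502, -15.610). A1 meets ZL tangentially, so RZ is at right angles to ZL, so ZL runs along (−sin 190°, cos 190°); with |ZL| = 10.4, L = (35.308, -25.852). Then |TL| = |L − T| = 28.210.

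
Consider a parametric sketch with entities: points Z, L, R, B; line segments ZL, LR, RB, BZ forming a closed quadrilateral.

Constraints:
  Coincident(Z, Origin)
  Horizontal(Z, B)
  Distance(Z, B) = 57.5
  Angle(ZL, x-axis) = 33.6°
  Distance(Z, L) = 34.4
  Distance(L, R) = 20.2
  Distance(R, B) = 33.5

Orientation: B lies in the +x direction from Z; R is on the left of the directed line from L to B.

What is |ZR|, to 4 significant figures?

54.58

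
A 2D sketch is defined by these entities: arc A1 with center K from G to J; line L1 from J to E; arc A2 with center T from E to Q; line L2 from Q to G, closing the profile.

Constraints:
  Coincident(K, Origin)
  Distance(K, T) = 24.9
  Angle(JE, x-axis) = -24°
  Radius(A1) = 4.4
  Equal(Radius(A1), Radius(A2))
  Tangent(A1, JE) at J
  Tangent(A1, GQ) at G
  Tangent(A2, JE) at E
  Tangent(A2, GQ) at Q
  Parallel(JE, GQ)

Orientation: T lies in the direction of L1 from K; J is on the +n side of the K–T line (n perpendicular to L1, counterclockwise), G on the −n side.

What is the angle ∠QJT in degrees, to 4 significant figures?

9.443°

Tangency of A1 to both parallel lines with radius 4.4 puts J and G at K ± 4.4·n: J = (1.790, 4.020), G = (-1.790, -4.020). Equal radii place E and Q the same way about T: E = T + 4.4·n = (24.54, -6.108), Q = T − 4.4·n = (20.96, -14.15). Then cos ∠QJT = JQ·JT / (|JQ||JT|), giving 9.443°.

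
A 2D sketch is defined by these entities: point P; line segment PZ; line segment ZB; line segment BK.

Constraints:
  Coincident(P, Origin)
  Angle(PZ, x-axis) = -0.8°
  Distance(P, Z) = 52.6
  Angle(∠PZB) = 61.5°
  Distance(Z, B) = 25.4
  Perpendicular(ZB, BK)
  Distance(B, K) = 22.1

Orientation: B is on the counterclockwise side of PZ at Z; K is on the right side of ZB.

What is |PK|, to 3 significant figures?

68.3

∠PZB = 61.5°, so ZB runs at -0.8° + (180° − 61.5°) = 118° from the x-axis; with |ZB| = 25.4, B = Z + 25.4·(cos 118°, sin 118°) = (40.8, 21.8). The perpendicularity gives BK at right angles to ZB; with |BK| = 22.1 on the right of ZB, K = B + 22.1·(0.885, 0.465) = (60.4, 32.0). Then |PK| = |K − P| = 68.3.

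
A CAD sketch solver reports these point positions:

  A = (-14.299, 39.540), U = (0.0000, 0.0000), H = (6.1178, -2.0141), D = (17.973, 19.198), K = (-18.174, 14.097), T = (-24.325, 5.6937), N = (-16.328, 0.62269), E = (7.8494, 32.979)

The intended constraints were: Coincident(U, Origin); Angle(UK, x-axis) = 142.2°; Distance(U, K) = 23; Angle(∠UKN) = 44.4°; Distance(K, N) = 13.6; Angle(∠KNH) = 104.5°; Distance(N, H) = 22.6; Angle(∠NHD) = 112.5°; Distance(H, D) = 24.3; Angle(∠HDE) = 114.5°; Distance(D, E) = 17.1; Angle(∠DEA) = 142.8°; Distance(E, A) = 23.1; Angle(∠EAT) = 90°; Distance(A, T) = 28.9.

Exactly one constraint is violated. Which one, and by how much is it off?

Distance(A, T) = 28.9 — off by 6.40.

U = (0.00, 0.00) ✓; UK at 142.2° ✓; |UK| = 23.00 ✓; ∠UKN = 44.40° ✓; |KN| = 13.60 ✓; ∠KNH = 104.5° ✓; |NH| = 22.60 ✓; ∠NHD = 112.5° ✓; |HD| = 24.30 ✓; ∠HDE = 114.5° ✓; |DE| = 17.10 ✓; ∠DEA = 142.8° ✓; |EA| = 23.10 ✓; ∠EAT = 90.00° ✓; |AT| = 35.30 ✗.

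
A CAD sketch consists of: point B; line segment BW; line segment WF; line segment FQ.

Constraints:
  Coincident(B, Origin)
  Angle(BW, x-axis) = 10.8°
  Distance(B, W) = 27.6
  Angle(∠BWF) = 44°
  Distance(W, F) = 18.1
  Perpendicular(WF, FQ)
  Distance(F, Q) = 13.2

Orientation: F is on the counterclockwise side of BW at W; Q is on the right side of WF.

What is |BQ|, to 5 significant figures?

32.420

B is at the origin; BW runs at 10.8° with length 27.6, so W = 27.6·(cos 10.8°, sin 10.8°) = (27.111, 5.1717). ∠BWF = 44.0°, so WF runs at 10.8° + (180° − 44.0°) = 146.80° from the x-axis; with |WF| = 18.1, F = W + 18.1·(cos 146.80°, sin 146.80°) = (11.966, 15.083). The perpendicularity gives FQ at right angles to WF; with |FQ| = 13.2 on the right of WF, Q = F + 13.2·(0.54756, 0.83676) = (19.194, 26.128). Then |BQ| = |Q − B| = 32.420.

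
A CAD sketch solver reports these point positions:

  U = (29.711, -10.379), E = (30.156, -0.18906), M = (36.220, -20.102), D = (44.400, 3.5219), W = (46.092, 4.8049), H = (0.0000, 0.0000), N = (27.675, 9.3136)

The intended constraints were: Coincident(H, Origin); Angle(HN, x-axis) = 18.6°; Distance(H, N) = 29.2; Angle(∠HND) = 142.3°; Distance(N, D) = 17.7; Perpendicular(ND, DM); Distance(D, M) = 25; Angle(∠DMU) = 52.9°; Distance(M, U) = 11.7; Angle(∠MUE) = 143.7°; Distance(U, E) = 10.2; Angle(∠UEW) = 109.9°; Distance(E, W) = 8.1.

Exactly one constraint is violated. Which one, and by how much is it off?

Distance(E, W) = 8.1 — off by 8.60.

H = (0.00, 0.00) ✓; HN at 18.60° ✓; |HN| = 29.20 ✓; ∠HND = 142.3° ✓; |ND| = 17.70 ✓; ∠(ND, DM) = 90.00° ✓; |DM| = 25.00 ✓; ∠DMU = 52.90° ✓; |MU| = 11.70 ✓; ∠MUE = 143.7° ✓; |UE| = 10.20 ✓; ∠UEW = 109.9° ✓; |EW| = 16.70 ✗.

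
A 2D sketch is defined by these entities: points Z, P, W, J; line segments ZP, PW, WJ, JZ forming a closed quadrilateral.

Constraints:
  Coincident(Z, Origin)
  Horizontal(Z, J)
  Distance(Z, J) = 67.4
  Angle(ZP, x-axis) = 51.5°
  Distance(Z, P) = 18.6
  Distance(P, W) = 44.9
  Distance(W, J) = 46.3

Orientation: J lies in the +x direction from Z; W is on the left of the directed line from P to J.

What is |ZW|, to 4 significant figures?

63.09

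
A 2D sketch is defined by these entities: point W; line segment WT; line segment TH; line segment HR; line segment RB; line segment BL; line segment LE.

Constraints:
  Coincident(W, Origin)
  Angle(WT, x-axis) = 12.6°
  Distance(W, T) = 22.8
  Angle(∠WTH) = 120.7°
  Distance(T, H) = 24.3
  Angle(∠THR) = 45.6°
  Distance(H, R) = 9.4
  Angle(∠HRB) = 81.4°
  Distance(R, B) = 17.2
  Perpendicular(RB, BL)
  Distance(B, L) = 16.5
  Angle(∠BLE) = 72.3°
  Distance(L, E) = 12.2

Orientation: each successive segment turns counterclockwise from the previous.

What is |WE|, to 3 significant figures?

44.0

W is at the origin; WT runs at 12.6° with length 22.8, so T = (22.3, 4.97). ∠WTH = 120.7° gives TH at 71.9° from the x-axis; with |TH| = 24.3, H = (29.8, 28.1). ∠THR = 45.6° gives HR at -154° from the x-axis; with |HR| = 9.4, R = (21.4, 23.9). ∠HRB = 81.4° gives RB at -55.1° from the x-axis; with |RB| = 17.2, B = (31.2, 9.80). RB is perpendicular to BL, so BL runs at 34.9°; with |BL| = 16.5, L = (44.7, 19.2). ∠BLE = 72.3° gives LE at 143° from the x-axis; with |LE| = 12.2, E = (35.1, 26.7). Then |WE| = |E − W| = 44.0.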